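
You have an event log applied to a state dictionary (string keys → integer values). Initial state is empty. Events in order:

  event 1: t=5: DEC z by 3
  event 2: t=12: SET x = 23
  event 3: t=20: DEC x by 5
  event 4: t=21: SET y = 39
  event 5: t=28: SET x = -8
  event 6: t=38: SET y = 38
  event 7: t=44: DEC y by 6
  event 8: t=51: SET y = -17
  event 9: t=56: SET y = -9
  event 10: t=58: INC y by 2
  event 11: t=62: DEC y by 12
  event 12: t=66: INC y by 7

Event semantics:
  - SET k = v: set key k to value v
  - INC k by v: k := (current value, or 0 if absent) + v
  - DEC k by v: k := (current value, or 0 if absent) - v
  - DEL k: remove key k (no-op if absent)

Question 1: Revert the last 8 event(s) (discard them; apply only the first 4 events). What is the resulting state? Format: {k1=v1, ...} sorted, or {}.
Answer: {x=18, y=39, z=-3}

Derivation:
Keep first 4 events (discard last 8):
  after event 1 (t=5: DEC z by 3): {z=-3}
  after event 2 (t=12: SET x = 23): {x=23, z=-3}
  after event 3 (t=20: DEC x by 5): {x=18, z=-3}
  after event 4 (t=21: SET y = 39): {x=18, y=39, z=-3}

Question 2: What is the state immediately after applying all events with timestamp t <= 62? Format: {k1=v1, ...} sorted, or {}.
Apply events with t <= 62 (11 events):
  after event 1 (t=5: DEC z by 3): {z=-3}
  after event 2 (t=12: SET x = 23): {x=23, z=-3}
  after event 3 (t=20: DEC x by 5): {x=18, z=-3}
  after event 4 (t=21: SET y = 39): {x=18, y=39, z=-3}
  after event 5 (t=28: SET x = -8): {x=-8, y=39, z=-3}
  after event 6 (t=38: SET y = 38): {x=-8, y=38, z=-3}
  after event 7 (t=44: DEC y by 6): {x=-8, y=32, z=-3}
  after event 8 (t=51: SET y = -17): {x=-8, y=-17, z=-3}
  after event 9 (t=56: SET y = -9): {x=-8, y=-9, z=-3}
  after event 10 (t=58: INC y by 2): {x=-8, y=-7, z=-3}
  after event 11 (t=62: DEC y by 12): {x=-8, y=-19, z=-3}

Answer: {x=-8, y=-19, z=-3}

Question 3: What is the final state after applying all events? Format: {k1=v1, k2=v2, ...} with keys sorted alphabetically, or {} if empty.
  after event 1 (t=5: DEC z by 3): {z=-3}
  after event 2 (t=12: SET x = 23): {x=23, z=-3}
  after event 3 (t=20: DEC x by 5): {x=18, z=-3}
  after event 4 (t=21: SET y = 39): {x=18, y=39, z=-3}
  after event 5 (t=28: SET x = -8): {x=-8, y=39, z=-3}
  after event 6 (t=38: SET y = 38): {x=-8, y=38, z=-3}
  after event 7 (t=44: DEC y by 6): {x=-8, y=32, z=-3}
  after event 8 (t=51: SET y = -17): {x=-8, y=-17, z=-3}
  after event 9 (t=56: SET y = -9): {x=-8, y=-9, z=-3}
  after event 10 (t=58: INC y by 2): {x=-8, y=-7, z=-3}
  after event 11 (t=62: DEC y by 12): {x=-8, y=-19, z=-3}
  after event 12 (t=66: INC y by 7): {x=-8, y=-12, z=-3}

Answer: {x=-8, y=-12, z=-3}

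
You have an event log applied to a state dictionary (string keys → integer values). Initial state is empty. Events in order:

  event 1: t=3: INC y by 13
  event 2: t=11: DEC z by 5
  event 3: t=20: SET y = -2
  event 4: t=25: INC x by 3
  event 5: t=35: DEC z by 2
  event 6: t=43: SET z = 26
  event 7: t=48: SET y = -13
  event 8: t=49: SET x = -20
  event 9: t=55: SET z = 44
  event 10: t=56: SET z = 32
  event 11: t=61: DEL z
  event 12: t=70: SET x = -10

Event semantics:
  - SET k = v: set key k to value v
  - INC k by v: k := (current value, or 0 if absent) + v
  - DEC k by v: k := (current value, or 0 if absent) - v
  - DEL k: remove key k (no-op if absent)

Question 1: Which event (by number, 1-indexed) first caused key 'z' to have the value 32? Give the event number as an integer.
Looking for first event where z becomes 32:
  event 2: z = -5
  event 3: z = -5
  event 4: z = -5
  event 5: z = -7
  event 6: z = 26
  event 7: z = 26
  event 8: z = 26
  event 9: z = 44
  event 10: z 44 -> 32  <-- first match

Answer: 10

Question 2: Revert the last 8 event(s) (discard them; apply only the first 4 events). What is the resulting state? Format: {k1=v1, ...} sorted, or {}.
Keep first 4 events (discard last 8):
  after event 1 (t=3: INC y by 13): {y=13}
  after event 2 (t=11: DEC z by 5): {y=13, z=-5}
  after event 3 (t=20: SET y = -2): {y=-2, z=-5}
  after event 4 (t=25: INC x by 3): {x=3, y=-2, z=-5}

Answer: {x=3, y=-2, z=-5}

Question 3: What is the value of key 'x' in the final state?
Track key 'x' through all 12 events:
  event 1 (t=3: INC y by 13): x unchanged
  event 2 (t=11: DEC z by 5): x unchanged
  event 3 (t=20: SET y = -2): x unchanged
  event 4 (t=25: INC x by 3): x (absent) -> 3
  event 5 (t=35: DEC z by 2): x unchanged
  event 6 (t=43: SET z = 26): x unchanged
  event 7 (t=48: SET y = -13): x unchanged
  event 8 (t=49: SET x = -20): x 3 -> -20
  event 9 (t=55: SET z = 44): x unchanged
  event 10 (t=56: SET z = 32): x unchanged
  event 11 (t=61: DEL z): x unchanged
  event 12 (t=70: SET x = -10): x -20 -> -10
Final: x = -10

Answer: -10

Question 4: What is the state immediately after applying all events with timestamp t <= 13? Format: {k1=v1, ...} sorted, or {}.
Answer: {y=13, z=-5}

Derivation:
Apply events with t <= 13 (2 events):
  after event 1 (t=3: INC y by 13): {y=13}
  after event 2 (t=11: DEC z by 5): {y=13, z=-5}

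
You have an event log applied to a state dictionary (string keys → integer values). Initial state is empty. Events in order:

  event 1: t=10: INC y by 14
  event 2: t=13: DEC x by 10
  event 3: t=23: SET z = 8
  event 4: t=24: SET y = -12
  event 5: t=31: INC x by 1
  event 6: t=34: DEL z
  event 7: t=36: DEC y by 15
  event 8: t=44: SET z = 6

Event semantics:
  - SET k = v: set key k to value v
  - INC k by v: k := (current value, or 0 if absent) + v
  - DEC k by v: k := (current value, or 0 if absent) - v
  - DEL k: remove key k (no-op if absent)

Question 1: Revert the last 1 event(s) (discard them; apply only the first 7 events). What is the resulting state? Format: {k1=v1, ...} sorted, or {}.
Answer: {x=-9, y=-27}

Derivation:
Keep first 7 events (discard last 1):
  after event 1 (t=10: INC y by 14): {y=14}
  after event 2 (t=13: DEC x by 10): {x=-10, y=14}
  after event 3 (t=23: SET z = 8): {x=-10, y=14, z=8}
  after event 4 (t=24: SET y = -12): {x=-10, y=-12, z=8}
  after event 5 (t=31: INC x by 1): {x=-9, y=-12, z=8}
  after event 6 (t=34: DEL z): {x=-9, y=-12}
  after event 7 (t=36: DEC y by 15): {x=-9, y=-27}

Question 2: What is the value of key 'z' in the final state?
Track key 'z' through all 8 events:
  event 1 (t=10: INC y by 14): z unchanged
  event 2 (t=13: DEC x by 10): z unchanged
  event 3 (t=23: SET z = 8): z (absent) -> 8
  event 4 (t=24: SET y = -12): z unchanged
  event 5 (t=31: INC x by 1): z unchanged
  event 6 (t=34: DEL z): z 8 -> (absent)
  event 7 (t=36: DEC y by 15): z unchanged
  event 8 (t=44: SET z = 6): z (absent) -> 6
Final: z = 6

Answer: 6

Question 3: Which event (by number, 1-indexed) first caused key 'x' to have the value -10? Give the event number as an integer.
Answer: 2

Derivation:
Looking for first event where x becomes -10:
  event 2: x (absent) -> -10  <-- first match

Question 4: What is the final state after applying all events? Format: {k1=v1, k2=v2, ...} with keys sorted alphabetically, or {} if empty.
Answer: {x=-9, y=-27, z=6}

Derivation:
  after event 1 (t=10: INC y by 14): {y=14}
  after event 2 (t=13: DEC x by 10): {x=-10, y=14}
  after event 3 (t=23: SET z = 8): {x=-10, y=14, z=8}
  after event 4 (t=24: SET y = -12): {x=-10, y=-12, z=8}
  after event 5 (t=31: INC x by 1): {x=-9, y=-12, z=8}
  after event 6 (t=34: DEL z): {x=-9, y=-12}
  after event 7 (t=36: DEC y by 15): {x=-9, y=-27}
  after event 8 (t=44: SET z = 6): {x=-9, y=-27, z=6}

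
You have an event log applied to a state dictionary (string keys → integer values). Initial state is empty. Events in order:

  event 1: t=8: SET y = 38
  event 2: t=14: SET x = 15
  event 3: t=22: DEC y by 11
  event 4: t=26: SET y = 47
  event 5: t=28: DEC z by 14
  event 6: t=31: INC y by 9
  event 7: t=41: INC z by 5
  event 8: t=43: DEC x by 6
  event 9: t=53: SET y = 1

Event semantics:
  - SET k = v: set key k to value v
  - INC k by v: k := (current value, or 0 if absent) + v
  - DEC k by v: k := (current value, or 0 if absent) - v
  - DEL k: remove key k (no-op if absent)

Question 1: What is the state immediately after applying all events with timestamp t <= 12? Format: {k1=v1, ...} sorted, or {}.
Answer: {y=38}

Derivation:
Apply events with t <= 12 (1 events):
  after event 1 (t=8: SET y = 38): {y=38}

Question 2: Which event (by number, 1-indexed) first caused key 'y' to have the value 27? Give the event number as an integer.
Answer: 3

Derivation:
Looking for first event where y becomes 27:
  event 1: y = 38
  event 2: y = 38
  event 3: y 38 -> 27  <-- first match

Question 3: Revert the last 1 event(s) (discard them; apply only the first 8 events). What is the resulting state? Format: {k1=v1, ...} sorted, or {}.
Answer: {x=9, y=56, z=-9}

Derivation:
Keep first 8 events (discard last 1):
  after event 1 (t=8: SET y = 38): {y=38}
  after event 2 (t=14: SET x = 15): {x=15, y=38}
  after event 3 (t=22: DEC y by 11): {x=15, y=27}
  after event 4 (t=26: SET y = 47): {x=15, y=47}
  after event 5 (t=28: DEC z by 14): {x=15, y=47, z=-14}
  after event 6 (t=31: INC y by 9): {x=15, y=56, z=-14}
  after event 7 (t=41: INC z by 5): {x=15, y=56, z=-9}
  after event 8 (t=43: DEC x by 6): {x=9, y=56, z=-9}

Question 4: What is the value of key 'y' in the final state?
Answer: 1

Derivation:
Track key 'y' through all 9 events:
  event 1 (t=8: SET y = 38): y (absent) -> 38
  event 2 (t=14: SET x = 15): y unchanged
  event 3 (t=22: DEC y by 11): y 38 -> 27
  event 4 (t=26: SET y = 47): y 27 -> 47
  event 5 (t=28: DEC z by 14): y unchanged
  event 6 (t=31: INC y by 9): y 47 -> 56
  event 7 (t=41: INC z by 5): y unchanged
  event 8 (t=43: DEC x by 6): y unchanged
  event 9 (t=53: SET y = 1): y 56 -> 1
Final: y = 1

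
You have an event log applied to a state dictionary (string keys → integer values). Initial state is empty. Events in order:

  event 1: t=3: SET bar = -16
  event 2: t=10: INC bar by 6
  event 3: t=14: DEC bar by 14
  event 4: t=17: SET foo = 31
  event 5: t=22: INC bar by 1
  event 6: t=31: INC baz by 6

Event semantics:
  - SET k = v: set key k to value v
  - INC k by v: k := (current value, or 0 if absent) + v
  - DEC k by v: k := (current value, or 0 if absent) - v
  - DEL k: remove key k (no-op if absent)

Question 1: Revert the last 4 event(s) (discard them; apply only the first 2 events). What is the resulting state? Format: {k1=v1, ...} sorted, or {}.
Keep first 2 events (discard last 4):
  after event 1 (t=3: SET bar = -16): {bar=-16}
  after event 2 (t=10: INC bar by 6): {bar=-10}

Answer: {bar=-10}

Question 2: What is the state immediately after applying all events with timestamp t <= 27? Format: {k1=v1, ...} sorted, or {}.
Answer: {bar=-23, foo=31}

Derivation:
Apply events with t <= 27 (5 events):
  after event 1 (t=3: SET bar = -16): {bar=-16}
  after event 2 (t=10: INC bar by 6): {bar=-10}
  after event 3 (t=14: DEC bar by 14): {bar=-24}
  after event 4 (t=17: SET foo = 31): {bar=-24, foo=31}
  after event 5 (t=22: INC bar by 1): {bar=-23, foo=31}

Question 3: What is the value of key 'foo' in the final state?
Track key 'foo' through all 6 events:
  event 1 (t=3: SET bar = -16): foo unchanged
  event 2 (t=10: INC bar by 6): foo unchanged
  event 3 (t=14: DEC bar by 14): foo unchanged
  event 4 (t=17: SET foo = 31): foo (absent) -> 31
  event 5 (t=22: INC bar by 1): foo unchanged
  event 6 (t=31: INC baz by 6): foo unchanged
Final: foo = 31

Answer: 31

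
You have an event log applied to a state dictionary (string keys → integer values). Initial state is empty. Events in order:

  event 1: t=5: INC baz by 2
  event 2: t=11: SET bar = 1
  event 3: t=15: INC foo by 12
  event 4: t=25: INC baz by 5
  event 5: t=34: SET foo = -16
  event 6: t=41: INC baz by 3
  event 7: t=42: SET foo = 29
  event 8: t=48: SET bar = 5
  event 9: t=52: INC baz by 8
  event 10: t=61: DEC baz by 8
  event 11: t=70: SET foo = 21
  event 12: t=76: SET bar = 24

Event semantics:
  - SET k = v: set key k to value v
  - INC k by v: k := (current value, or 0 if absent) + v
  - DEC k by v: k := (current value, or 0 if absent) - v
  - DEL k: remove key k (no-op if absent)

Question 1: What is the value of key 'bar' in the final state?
Track key 'bar' through all 12 events:
  event 1 (t=5: INC baz by 2): bar unchanged
  event 2 (t=11: SET bar = 1): bar (absent) -> 1
  event 3 (t=15: INC foo by 12): bar unchanged
  event 4 (t=25: INC baz by 5): bar unchanged
  event 5 (t=34: SET foo = -16): bar unchanged
  event 6 (t=41: INC baz by 3): bar unchanged
  event 7 (t=42: SET foo = 29): bar unchanged
  event 8 (t=48: SET bar = 5): bar 1 -> 5
  event 9 (t=52: INC baz by 8): bar unchanged
  event 10 (t=61: DEC baz by 8): bar unchanged
  event 11 (t=70: SET foo = 21): bar unchanged
  event 12 (t=76: SET bar = 24): bar 5 -> 24
Final: bar = 24

Answer: 24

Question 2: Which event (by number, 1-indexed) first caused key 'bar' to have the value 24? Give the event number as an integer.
Answer: 12

Derivation:
Looking for first event where bar becomes 24:
  event 2: bar = 1
  event 3: bar = 1
  event 4: bar = 1
  event 5: bar = 1
  event 6: bar = 1
  event 7: bar = 1
  event 8: bar = 5
  event 9: bar = 5
  event 10: bar = 5
  event 11: bar = 5
  event 12: bar 5 -> 24  <-- first match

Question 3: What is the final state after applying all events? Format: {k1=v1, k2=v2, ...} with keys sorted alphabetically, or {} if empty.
Answer: {bar=24, baz=10, foo=21}

Derivation:
  after event 1 (t=5: INC baz by 2): {baz=2}
  after event 2 (t=11: SET bar = 1): {bar=1, baz=2}
  after event 3 (t=15: INC foo by 12): {bar=1, baz=2, foo=12}
  after event 4 (t=25: INC baz by 5): {bar=1, baz=7, foo=12}
  after event 5 (t=34: SET foo = -16): {bar=1, baz=7, foo=-16}
  after event 6 (t=41: INC baz by 3): {bar=1, baz=10, foo=-16}
  after event 7 (t=42: SET foo = 29): {bar=1, baz=10, foo=29}
  after event 8 (t=48: SET bar = 5): {bar=5, baz=10, foo=29}
  after event 9 (t=52: INC baz by 8): {bar=5, baz=18, foo=29}
  after event 10 (t=61: DEC baz by 8): {bar=5, baz=10, foo=29}
  after event 11 (t=70: SET foo = 21): {bar=5, baz=10, foo=21}
  after event 12 (t=76: SET bar = 24): {bar=24, baz=10, foo=21}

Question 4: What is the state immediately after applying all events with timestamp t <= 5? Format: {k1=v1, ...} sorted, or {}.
Apply events with t <= 5 (1 events):
  after event 1 (t=5: INC baz by 2): {baz=2}

Answer: {baz=2}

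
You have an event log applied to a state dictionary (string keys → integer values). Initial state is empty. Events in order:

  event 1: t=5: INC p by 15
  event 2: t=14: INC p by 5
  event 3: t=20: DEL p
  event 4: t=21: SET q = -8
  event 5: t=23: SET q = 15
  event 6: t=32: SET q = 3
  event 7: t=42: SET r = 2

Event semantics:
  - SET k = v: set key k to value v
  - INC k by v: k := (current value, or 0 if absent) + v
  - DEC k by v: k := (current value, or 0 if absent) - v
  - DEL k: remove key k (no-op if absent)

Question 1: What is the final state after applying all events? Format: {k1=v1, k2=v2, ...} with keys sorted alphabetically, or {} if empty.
  after event 1 (t=5: INC p by 15): {p=15}
  after event 2 (t=14: INC p by 5): {p=20}
  after event 3 (t=20: DEL p): {}
  after event 4 (t=21: SET q = -8): {q=-8}
  after event 5 (t=23: SET q = 15): {q=15}
  after event 6 (t=32: SET q = 3): {q=3}
  after event 7 (t=42: SET r = 2): {q=3, r=2}

Answer: {q=3, r=2}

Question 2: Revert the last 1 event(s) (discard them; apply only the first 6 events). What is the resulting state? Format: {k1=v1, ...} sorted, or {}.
Answer: {q=3}

Derivation:
Keep first 6 events (discard last 1):
  after event 1 (t=5: INC p by 15): {p=15}
  after event 2 (t=14: INC p by 5): {p=20}
  after event 3 (t=20: DEL p): {}
  after event 4 (t=21: SET q = -8): {q=-8}
  after event 5 (t=23: SET q = 15): {q=15}
  after event 6 (t=32: SET q = 3): {q=3}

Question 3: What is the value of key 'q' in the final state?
Answer: 3

Derivation:
Track key 'q' through all 7 events:
  event 1 (t=5: INC p by 15): q unchanged
  event 2 (t=14: INC p by 5): q unchanged
  event 3 (t=20: DEL p): q unchanged
  event 4 (t=21: SET q = -8): q (absent) -> -8
  event 5 (t=23: SET q = 15): q -8 -> 15
  event 6 (t=32: SET q = 3): q 15 -> 3
  event 7 (t=42: SET r = 2): q unchanged
Final: q = 3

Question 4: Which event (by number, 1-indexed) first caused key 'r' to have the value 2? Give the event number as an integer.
Looking for first event where r becomes 2:
  event 7: r (absent) -> 2  <-- first match

Answer: 7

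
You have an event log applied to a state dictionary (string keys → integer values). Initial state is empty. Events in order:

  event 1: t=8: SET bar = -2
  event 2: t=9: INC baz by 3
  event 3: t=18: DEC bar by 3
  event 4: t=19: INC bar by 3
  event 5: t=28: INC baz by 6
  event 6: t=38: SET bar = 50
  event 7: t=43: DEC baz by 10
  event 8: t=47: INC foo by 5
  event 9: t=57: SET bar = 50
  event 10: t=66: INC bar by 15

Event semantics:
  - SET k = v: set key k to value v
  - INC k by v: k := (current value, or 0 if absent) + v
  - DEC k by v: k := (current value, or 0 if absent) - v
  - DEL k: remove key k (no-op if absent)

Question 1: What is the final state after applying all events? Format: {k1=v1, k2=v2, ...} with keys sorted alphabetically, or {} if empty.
  after event 1 (t=8: SET bar = -2): {bar=-2}
  after event 2 (t=9: INC baz by 3): {bar=-2, baz=3}
  after event 3 (t=18: DEC bar by 3): {bar=-5, baz=3}
  after event 4 (t=19: INC bar by 3): {bar=-2, baz=3}
  after event 5 (t=28: INC baz by 6): {bar=-2, baz=9}
  after event 6 (t=38: SET bar = 50): {bar=50, baz=9}
  after event 7 (t=43: DEC baz by 10): {bar=50, baz=-1}
  after event 8 (t=47: INC foo by 5): {bar=50, baz=-1, foo=5}
  after event 9 (t=57: SET bar = 50): {bar=50, baz=-1, foo=5}
  after event 10 (t=66: INC bar by 15): {bar=65, baz=-1, foo=5}

Answer: {bar=65, baz=-1, foo=5}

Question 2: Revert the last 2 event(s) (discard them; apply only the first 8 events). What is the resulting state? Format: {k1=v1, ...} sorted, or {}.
Keep first 8 events (discard last 2):
  after event 1 (t=8: SET bar = -2): {bar=-2}
  after event 2 (t=9: INC baz by 3): {bar=-2, baz=3}
  after event 3 (t=18: DEC bar by 3): {bar=-5, baz=3}
  after event 4 (t=19: INC bar by 3): {bar=-2, baz=3}
  after event 5 (t=28: INC baz by 6): {bar=-2, baz=9}
  after event 6 (t=38: SET bar = 50): {bar=50, baz=9}
  after event 7 (t=43: DEC baz by 10): {bar=50, baz=-1}
  after event 8 (t=47: INC foo by 5): {bar=50, baz=-1, foo=5}

Answer: {bar=50, baz=-1, foo=5}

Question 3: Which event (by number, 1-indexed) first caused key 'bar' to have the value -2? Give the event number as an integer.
Answer: 1

Derivation:
Looking for first event where bar becomes -2:
  event 1: bar (absent) -> -2  <-- first match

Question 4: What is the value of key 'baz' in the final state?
Track key 'baz' through all 10 events:
  event 1 (t=8: SET bar = -2): baz unchanged
  event 2 (t=9: INC baz by 3): baz (absent) -> 3
  event 3 (t=18: DEC bar by 3): baz unchanged
  event 4 (t=19: INC bar by 3): baz unchanged
  event 5 (t=28: INC baz by 6): baz 3 -> 9
  event 6 (t=38: SET bar = 50): baz unchanged
  event 7 (t=43: DEC baz by 10): baz 9 -> -1
  event 8 (t=47: INC foo by 5): baz unchanged
  event 9 (t=57: SET bar = 50): baz unchanged
  event 10 (t=66: INC bar by 15): baz unchanged
Final: baz = -1

Answer: -1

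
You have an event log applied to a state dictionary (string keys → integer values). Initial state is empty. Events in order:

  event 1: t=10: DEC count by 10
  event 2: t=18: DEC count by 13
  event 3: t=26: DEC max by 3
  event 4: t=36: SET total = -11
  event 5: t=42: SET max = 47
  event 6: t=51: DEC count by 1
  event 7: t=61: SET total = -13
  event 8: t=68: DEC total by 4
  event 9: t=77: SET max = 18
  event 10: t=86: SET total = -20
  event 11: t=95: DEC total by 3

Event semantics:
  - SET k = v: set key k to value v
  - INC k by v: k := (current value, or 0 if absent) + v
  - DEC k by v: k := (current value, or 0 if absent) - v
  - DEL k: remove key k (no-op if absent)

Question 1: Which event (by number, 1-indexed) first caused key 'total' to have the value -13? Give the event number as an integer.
Looking for first event where total becomes -13:
  event 4: total = -11
  event 5: total = -11
  event 6: total = -11
  event 7: total -11 -> -13  <-- first match

Answer: 7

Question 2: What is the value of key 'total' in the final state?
Answer: -23

Derivation:
Track key 'total' through all 11 events:
  event 1 (t=10: DEC count by 10): total unchanged
  event 2 (t=18: DEC count by 13): total unchanged
  event 3 (t=26: DEC max by 3): total unchanged
  event 4 (t=36: SET total = -11): total (absent) -> -11
  event 5 (t=42: SET max = 47): total unchanged
  event 6 (t=51: DEC count by 1): total unchanged
  event 7 (t=61: SET total = -13): total -11 -> -13
  event 8 (t=68: DEC total by 4): total -13 -> -17
  event 9 (t=77: SET max = 18): total unchanged
  event 10 (t=86: SET total = -20): total -17 -> -20
  event 11 (t=95: DEC total by 3): total -20 -> -23
Final: total = -23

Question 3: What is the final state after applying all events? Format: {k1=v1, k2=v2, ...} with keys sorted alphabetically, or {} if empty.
  after event 1 (t=10: DEC count by 10): {count=-10}
  after event 2 (t=18: DEC count by 13): {count=-23}
  after event 3 (t=26: DEC max by 3): {count=-23, max=-3}
  after event 4 (t=36: SET total = -11): {count=-23, max=-3, total=-11}
  after event 5 (t=42: SET max = 47): {count=-23, max=47, total=-11}
  after event 6 (t=51: DEC count by 1): {count=-24, max=47, total=-11}
  after event 7 (t=61: SET total = -13): {count=-24, max=47, total=-13}
  after event 8 (t=68: DEC total by 4): {count=-24, max=47, total=-17}
  after event 9 (t=77: SET max = 18): {count=-24, max=18, total=-17}
  after event 10 (t=86: SET total = -20): {count=-24, max=18, total=-20}
  after event 11 (t=95: DEC total by 3): {count=-24, max=18, total=-23}

Answer: {count=-24, max=18, total=-23}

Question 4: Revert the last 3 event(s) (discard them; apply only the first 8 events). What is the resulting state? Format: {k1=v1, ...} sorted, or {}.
Answer: {count=-24, max=47, total=-17}

Derivation:
Keep first 8 events (discard last 3):
  after event 1 (t=10: DEC count by 10): {count=-10}
  after event 2 (t=18: DEC count by 13): {count=-23}
  after event 3 (t=26: DEC max by 3): {count=-23, max=-3}
  after event 4 (t=36: SET total = -11): {count=-23, max=-3, total=-11}
  after event 5 (t=42: SET max = 47): {count=-23, max=47, total=-11}
  after event 6 (t=51: DEC count by 1): {count=-24, max=47, total=-11}
  after event 7 (t=61: SET total = -13): {count=-24, max=47, total=-13}
  after event 8 (t=68: DEC total by 4): {count=-24, max=47, total=-17}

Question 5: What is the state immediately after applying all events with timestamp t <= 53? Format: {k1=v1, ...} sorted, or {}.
Apply events with t <= 53 (6 events):
  after event 1 (t=10: DEC count by 10): {count=-10}
  after event 2 (t=18: DEC count by 13): {count=-23}
  after event 3 (t=26: DEC max by 3): {count=-23, max=-3}
  after event 4 (t=36: SET total = -11): {count=-23, max=-3, total=-11}
  after event 5 (t=42: SET max = 47): {count=-23, max=47, total=-11}
  after event 6 (t=51: DEC count by 1): {count=-24, max=47, total=-11}

Answer: {count=-24, max=47, total=-11}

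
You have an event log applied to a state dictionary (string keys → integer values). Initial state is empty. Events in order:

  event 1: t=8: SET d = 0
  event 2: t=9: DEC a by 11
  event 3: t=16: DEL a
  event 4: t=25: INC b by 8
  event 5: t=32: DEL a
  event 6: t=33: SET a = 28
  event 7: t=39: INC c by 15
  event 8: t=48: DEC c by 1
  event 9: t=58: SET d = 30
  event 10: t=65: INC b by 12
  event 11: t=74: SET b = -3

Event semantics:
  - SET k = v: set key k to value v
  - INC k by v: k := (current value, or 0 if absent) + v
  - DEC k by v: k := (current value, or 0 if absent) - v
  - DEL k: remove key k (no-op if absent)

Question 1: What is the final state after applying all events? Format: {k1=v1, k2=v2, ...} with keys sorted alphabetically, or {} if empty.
  after event 1 (t=8: SET d = 0): {d=0}
  after event 2 (t=9: DEC a by 11): {a=-11, d=0}
  after event 3 (t=16: DEL a): {d=0}
  after event 4 (t=25: INC b by 8): {b=8, d=0}
  after event 5 (t=32: DEL a): {b=8, d=0}
  after event 6 (t=33: SET a = 28): {a=28, b=8, d=0}
  after event 7 (t=39: INC c by 15): {a=28, b=8, c=15, d=0}
  after event 8 (t=48: DEC c by 1): {a=28, b=8, c=14, d=0}
  after event 9 (t=58: SET d = 30): {a=28, b=8, c=14, d=30}
  after event 10 (t=65: INC b by 12): {a=28, b=20, c=14, d=30}
  after event 11 (t=74: SET b = -3): {a=28, b=-3, c=14, d=30}

Answer: {a=28, b=-3, c=14, d=30}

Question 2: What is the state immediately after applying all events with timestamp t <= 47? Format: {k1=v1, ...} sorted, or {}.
Answer: {a=28, b=8, c=15, d=0}

Derivation:
Apply events with t <= 47 (7 events):
  after event 1 (t=8: SET d = 0): {d=0}
  after event 2 (t=9: DEC a by 11): {a=-11, d=0}
  after event 3 (t=16: DEL a): {d=0}
  after event 4 (t=25: INC b by 8): {b=8, d=0}
  after event 5 (t=32: DEL a): {b=8, d=0}
  after event 6 (t=33: SET a = 28): {a=28, b=8, d=0}
  after event 7 (t=39: INC c by 15): {a=28, b=8, c=15, d=0}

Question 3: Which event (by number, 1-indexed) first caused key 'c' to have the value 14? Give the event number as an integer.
Answer: 8

Derivation:
Looking for first event where c becomes 14:
  event 7: c = 15
  event 8: c 15 -> 14  <-- first match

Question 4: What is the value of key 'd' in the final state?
Track key 'd' through all 11 events:
  event 1 (t=8: SET d = 0): d (absent) -> 0
  event 2 (t=9: DEC a by 11): d unchanged
  event 3 (t=16: DEL a): d unchanged
  event 4 (t=25: INC b by 8): d unchanged
  event 5 (t=32: DEL a): d unchanged
  event 6 (t=33: SET a = 28): d unchanged
  event 7 (t=39: INC c by 15): d unchanged
  event 8 (t=48: DEC c by 1): d unchanged
  event 9 (t=58: SET d = 30): d 0 -> 30
  event 10 (t=65: INC b by 12): d unchanged
  event 11 (t=74: SET b = -3): d unchanged
Final: d = 30

Answer: 30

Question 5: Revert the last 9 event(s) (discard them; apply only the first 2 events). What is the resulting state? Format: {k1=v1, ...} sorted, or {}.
Answer: {a=-11, d=0}

Derivation:
Keep first 2 events (discard last 9):
  after event 1 (t=8: SET d = 0): {d=0}
  after event 2 (t=9: DEC a by 11): {a=-11, d=0}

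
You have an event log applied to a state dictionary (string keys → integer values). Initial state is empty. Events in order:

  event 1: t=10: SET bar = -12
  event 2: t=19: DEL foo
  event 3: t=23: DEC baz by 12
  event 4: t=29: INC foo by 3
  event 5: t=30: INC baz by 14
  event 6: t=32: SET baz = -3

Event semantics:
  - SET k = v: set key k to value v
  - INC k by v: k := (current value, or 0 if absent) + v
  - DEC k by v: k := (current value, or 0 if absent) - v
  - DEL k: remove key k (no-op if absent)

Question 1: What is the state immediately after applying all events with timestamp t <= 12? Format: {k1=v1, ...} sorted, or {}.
Answer: {bar=-12}

Derivation:
Apply events with t <= 12 (1 events):
  after event 1 (t=10: SET bar = -12): {bar=-12}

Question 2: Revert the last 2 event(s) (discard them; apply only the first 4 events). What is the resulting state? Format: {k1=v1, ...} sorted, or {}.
Answer: {bar=-12, baz=-12, foo=3}

Derivation:
Keep first 4 events (discard last 2):
  after event 1 (t=10: SET bar = -12): {bar=-12}
  after event 2 (t=19: DEL foo): {bar=-12}
  after event 3 (t=23: DEC baz by 12): {bar=-12, baz=-12}
  after event 4 (t=29: INC foo by 3): {bar=-12, baz=-12, foo=3}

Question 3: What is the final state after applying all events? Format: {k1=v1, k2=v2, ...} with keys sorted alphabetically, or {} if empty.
  after event 1 (t=10: SET bar = -12): {bar=-12}
  after event 2 (t=19: DEL foo): {bar=-12}
  after event 3 (t=23: DEC baz by 12): {bar=-12, baz=-12}
  after event 4 (t=29: INC foo by 3): {bar=-12, baz=-12, foo=3}
  after event 5 (t=30: INC baz by 14): {bar=-12, baz=2, foo=3}
  after event 6 (t=32: SET baz = -3): {bar=-12, baz=-3, foo=3}

Answer: {bar=-12, baz=-3, foo=3}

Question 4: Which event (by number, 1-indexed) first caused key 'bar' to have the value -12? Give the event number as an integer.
Looking for first event where bar becomes -12:
  event 1: bar (absent) -> -12  <-- first match

Answer: 1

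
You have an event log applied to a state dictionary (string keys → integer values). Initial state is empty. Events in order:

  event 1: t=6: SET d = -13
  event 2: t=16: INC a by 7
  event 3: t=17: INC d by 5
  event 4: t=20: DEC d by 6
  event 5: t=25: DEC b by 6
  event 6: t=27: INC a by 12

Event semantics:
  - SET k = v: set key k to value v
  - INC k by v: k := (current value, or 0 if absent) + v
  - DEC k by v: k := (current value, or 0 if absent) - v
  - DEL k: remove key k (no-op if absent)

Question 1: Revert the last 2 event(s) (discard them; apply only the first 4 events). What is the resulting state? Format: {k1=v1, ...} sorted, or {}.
Keep first 4 events (discard last 2):
  after event 1 (t=6: SET d = -13): {d=-13}
  after event 2 (t=16: INC a by 7): {a=7, d=-13}
  after event 3 (t=17: INC d by 5): {a=7, d=-8}
  after event 4 (t=20: DEC d by 6): {a=7, d=-14}

Answer: {a=7, d=-14}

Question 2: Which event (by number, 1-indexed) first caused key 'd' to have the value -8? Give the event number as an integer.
Answer: 3

Derivation:
Looking for first event where d becomes -8:
  event 1: d = -13
  event 2: d = -13
  event 3: d -13 -> -8  <-- first match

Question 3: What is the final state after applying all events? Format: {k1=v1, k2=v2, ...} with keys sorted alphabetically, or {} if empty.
Answer: {a=19, b=-6, d=-14}

Derivation:
  after event 1 (t=6: SET d = -13): {d=-13}
  after event 2 (t=16: INC a by 7): {a=7, d=-13}
  after event 3 (t=17: INC d by 5): {a=7, d=-8}
  after event 4 (t=20: DEC d by 6): {a=7, d=-14}
  after event 5 (t=25: DEC b by 6): {a=7, b=-6, d=-14}
  after event 6 (t=27: INC a by 12): {a=19, b=-6, d=-14}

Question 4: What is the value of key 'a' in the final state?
Answer: 19

Derivation:
Track key 'a' through all 6 events:
  event 1 (t=6: SET d = -13): a unchanged
  event 2 (t=16: INC a by 7): a (absent) -> 7
  event 3 (t=17: INC d by 5): a unchanged
  event 4 (t=20: DEC d by 6): a unchanged
  event 5 (t=25: DEC b by 6): a unchanged
  event 6 (t=27: INC a by 12): a 7 -> 19
Final: a = 19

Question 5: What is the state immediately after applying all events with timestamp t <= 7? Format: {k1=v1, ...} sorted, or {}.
Answer: {d=-13}

Derivation:
Apply events with t <= 7 (1 events):
  after event 1 (t=6: SET d = -13): {d=-13}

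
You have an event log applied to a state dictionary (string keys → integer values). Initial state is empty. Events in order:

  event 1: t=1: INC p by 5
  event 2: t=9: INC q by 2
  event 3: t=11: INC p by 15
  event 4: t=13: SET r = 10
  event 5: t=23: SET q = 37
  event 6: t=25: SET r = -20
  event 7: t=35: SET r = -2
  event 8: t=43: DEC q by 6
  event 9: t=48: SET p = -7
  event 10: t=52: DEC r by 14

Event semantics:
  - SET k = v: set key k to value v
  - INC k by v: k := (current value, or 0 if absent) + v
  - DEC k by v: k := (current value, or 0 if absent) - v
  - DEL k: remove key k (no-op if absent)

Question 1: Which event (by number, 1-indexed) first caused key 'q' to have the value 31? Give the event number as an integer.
Answer: 8

Derivation:
Looking for first event where q becomes 31:
  event 2: q = 2
  event 3: q = 2
  event 4: q = 2
  event 5: q = 37
  event 6: q = 37
  event 7: q = 37
  event 8: q 37 -> 31  <-- first match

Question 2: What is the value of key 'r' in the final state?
Track key 'r' through all 10 events:
  event 1 (t=1: INC p by 5): r unchanged
  event 2 (t=9: INC q by 2): r unchanged
  event 3 (t=11: INC p by 15): r unchanged
  event 4 (t=13: SET r = 10): r (absent) -> 10
  event 5 (t=23: SET q = 37): r unchanged
  event 6 (t=25: SET r = -20): r 10 -> -20
  event 7 (t=35: SET r = -2): r -20 -> -2
  event 8 (t=43: DEC q by 6): r unchanged
  event 9 (t=48: SET p = -7): r unchanged
  event 10 (t=52: DEC r by 14): r -2 -> -16
Final: r = -16

Answer: -16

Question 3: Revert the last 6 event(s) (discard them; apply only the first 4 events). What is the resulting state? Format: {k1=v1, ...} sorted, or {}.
Keep first 4 events (discard last 6):
  after event 1 (t=1: INC p by 5): {p=5}
  after event 2 (t=9: INC q by 2): {p=5, q=2}
  after event 3 (t=11: INC p by 15): {p=20, q=2}
  after event 4 (t=13: SET r = 10): {p=20, q=2, r=10}

Answer: {p=20, q=2, r=10}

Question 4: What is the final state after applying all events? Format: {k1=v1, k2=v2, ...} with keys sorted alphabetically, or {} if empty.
Answer: {p=-7, q=31, r=-16}

Derivation:
  after event 1 (t=1: INC p by 5): {p=5}
  after event 2 (t=9: INC q by 2): {p=5, q=2}
  after event 3 (t=11: INC p by 15): {p=20, q=2}
  after event 4 (t=13: SET r = 10): {p=20, q=2, r=10}
  after event 5 (t=23: SET q = 37): {p=20, q=37, r=10}
  after event 6 (t=25: SET r = -20): {p=20, q=37, r=-20}
  after event 7 (t=35: SET r = -2): {p=20, q=37, r=-2}
  after event 8 (t=43: DEC q by 6): {p=20, q=31, r=-2}
  after event 9 (t=48: SET p = -7): {p=-7, q=31, r=-2}
  after event 10 (t=52: DEC r by 14): {p=-7, q=31, r=-16}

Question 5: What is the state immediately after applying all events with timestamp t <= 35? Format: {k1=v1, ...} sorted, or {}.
Apply events with t <= 35 (7 events):
  after event 1 (t=1: INC p by 5): {p=5}
  after event 2 (t=9: INC q by 2): {p=5, q=2}
  after event 3 (t=11: INC p by 15): {p=20, q=2}
  after event 4 (t=13: SET r = 10): {p=20, q=2, r=10}
  after event 5 (t=23: SET q = 37): {p=20, q=37, r=10}
  after event 6 (t=25: SET r = -20): {p=20, q=37, r=-20}
  after event 7 (t=35: SET r = -2): {p=20, q=37, r=-2}

Answer: {p=20, q=37, r=-2}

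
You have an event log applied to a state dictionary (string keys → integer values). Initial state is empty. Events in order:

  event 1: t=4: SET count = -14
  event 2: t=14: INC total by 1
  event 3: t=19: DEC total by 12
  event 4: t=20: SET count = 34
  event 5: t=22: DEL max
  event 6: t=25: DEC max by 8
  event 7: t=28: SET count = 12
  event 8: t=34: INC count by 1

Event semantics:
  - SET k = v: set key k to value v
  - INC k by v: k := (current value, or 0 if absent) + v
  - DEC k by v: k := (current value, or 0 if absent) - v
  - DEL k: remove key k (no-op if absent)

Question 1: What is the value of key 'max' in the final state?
Answer: -8

Derivation:
Track key 'max' through all 8 events:
  event 1 (t=4: SET count = -14): max unchanged
  event 2 (t=14: INC total by 1): max unchanged
  event 3 (t=19: DEC total by 12): max unchanged
  event 4 (t=20: SET count = 34): max unchanged
  event 5 (t=22: DEL max): max (absent) -> (absent)
  event 6 (t=25: DEC max by 8): max (absent) -> -8
  event 7 (t=28: SET count = 12): max unchanged
  event 8 (t=34: INC count by 1): max unchanged
Final: max = -8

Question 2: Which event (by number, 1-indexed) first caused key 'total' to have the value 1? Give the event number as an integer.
Answer: 2

Derivation:
Looking for first event where total becomes 1:
  event 2: total (absent) -> 1  <-- first match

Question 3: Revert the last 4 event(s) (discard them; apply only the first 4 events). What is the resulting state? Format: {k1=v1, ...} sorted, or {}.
Answer: {count=34, total=-11}

Derivation:
Keep first 4 events (discard last 4):
  after event 1 (t=4: SET count = -14): {count=-14}
  after event 2 (t=14: INC total by 1): {count=-14, total=1}
  after event 3 (t=19: DEC total by 12): {count=-14, total=-11}
  after event 4 (t=20: SET count = 34): {count=34, total=-11}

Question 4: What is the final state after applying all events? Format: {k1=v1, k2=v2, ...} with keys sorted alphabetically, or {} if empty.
  after event 1 (t=4: SET count = -14): {count=-14}
  after event 2 (t=14: INC total by 1): {count=-14, total=1}
  after event 3 (t=19: DEC total by 12): {count=-14, total=-11}
  after event 4 (t=20: SET count = 34): {count=34, total=-11}
  after event 5 (t=22: DEL max): {count=34, total=-11}
  after event 6 (t=25: DEC max by 8): {count=34, max=-8, total=-11}
  after event 7 (t=28: SET count = 12): {count=12, max=-8, total=-11}
  after event 8 (t=34: INC count by 1): {count=13, max=-8, total=-11}

Answer: {count=13, max=-8, total=-11}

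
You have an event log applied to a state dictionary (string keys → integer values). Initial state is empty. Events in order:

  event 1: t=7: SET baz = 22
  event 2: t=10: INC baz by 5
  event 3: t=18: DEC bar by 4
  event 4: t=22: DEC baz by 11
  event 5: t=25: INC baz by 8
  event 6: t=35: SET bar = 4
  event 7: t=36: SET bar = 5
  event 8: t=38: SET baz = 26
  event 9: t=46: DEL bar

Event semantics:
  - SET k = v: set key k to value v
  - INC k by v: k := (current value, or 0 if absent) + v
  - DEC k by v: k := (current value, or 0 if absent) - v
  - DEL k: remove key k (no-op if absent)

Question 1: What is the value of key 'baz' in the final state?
Answer: 26

Derivation:
Track key 'baz' through all 9 events:
  event 1 (t=7: SET baz = 22): baz (absent) -> 22
  event 2 (t=10: INC baz by 5): baz 22 -> 27
  event 3 (t=18: DEC bar by 4): baz unchanged
  event 4 (t=22: DEC baz by 11): baz 27 -> 16
  event 5 (t=25: INC baz by 8): baz 16 -> 24
  event 6 (t=35: SET bar = 4): baz unchanged
  event 7 (t=36: SET bar = 5): baz unchanged
  event 8 (t=38: SET baz = 26): baz 24 -> 26
  event 9 (t=46: DEL bar): baz unchanged
Final: baz = 26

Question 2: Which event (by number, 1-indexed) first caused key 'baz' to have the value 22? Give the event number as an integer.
Looking for first event where baz becomes 22:
  event 1: baz (absent) -> 22  <-- first match

Answer: 1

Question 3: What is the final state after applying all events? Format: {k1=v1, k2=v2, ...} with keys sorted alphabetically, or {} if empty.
  after event 1 (t=7: SET baz = 22): {baz=22}
  after event 2 (t=10: INC baz by 5): {baz=27}
  after event 3 (t=18: DEC bar by 4): {bar=-4, baz=27}
  after event 4 (t=22: DEC baz by 11): {bar=-4, baz=16}
  after event 5 (t=25: INC baz by 8): {bar=-4, baz=24}
  after event 6 (t=35: SET bar = 4): {bar=4, baz=24}
  after event 7 (t=36: SET bar = 5): {bar=5, baz=24}
  after event 8 (t=38: SET baz = 26): {bar=5, baz=26}
  after event 9 (t=46: DEL bar): {baz=26}

Answer: {baz=26}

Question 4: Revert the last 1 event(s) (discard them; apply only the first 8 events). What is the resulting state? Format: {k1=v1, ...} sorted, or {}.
Keep first 8 events (discard last 1):
  after event 1 (t=7: SET baz = 22): {baz=22}
  after event 2 (t=10: INC baz by 5): {baz=27}
  after event 3 (t=18: DEC bar by 4): {bar=-4, baz=27}
  after event 4 (t=22: DEC baz by 11): {bar=-4, baz=16}
  after event 5 (t=25: INC baz by 8): {bar=-4, baz=24}
  after event 6 (t=35: SET bar = 4): {bar=4, baz=24}
  after event 7 (t=36: SET bar = 5): {bar=5, baz=24}
  after event 8 (t=38: SET baz = 26): {bar=5, baz=26}

Answer: {bar=5, baz=26}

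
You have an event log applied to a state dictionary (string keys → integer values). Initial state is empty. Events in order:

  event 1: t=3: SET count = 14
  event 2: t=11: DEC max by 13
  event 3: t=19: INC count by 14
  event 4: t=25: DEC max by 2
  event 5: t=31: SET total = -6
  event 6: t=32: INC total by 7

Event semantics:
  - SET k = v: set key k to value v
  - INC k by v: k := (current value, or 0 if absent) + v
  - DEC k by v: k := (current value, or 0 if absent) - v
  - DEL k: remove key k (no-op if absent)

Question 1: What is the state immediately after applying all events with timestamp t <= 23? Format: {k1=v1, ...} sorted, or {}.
Answer: {count=28, max=-13}

Derivation:
Apply events with t <= 23 (3 events):
  after event 1 (t=3: SET count = 14): {count=14}
  after event 2 (t=11: DEC max by 13): {count=14, max=-13}
  after event 3 (t=19: INC count by 14): {count=28, max=-13}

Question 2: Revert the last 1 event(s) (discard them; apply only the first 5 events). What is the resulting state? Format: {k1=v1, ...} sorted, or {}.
Answer: {count=28, max=-15, total=-6}

Derivation:
Keep first 5 events (discard last 1):
  after event 1 (t=3: SET count = 14): {count=14}
  after event 2 (t=11: DEC max by 13): {count=14, max=-13}
  after event 3 (t=19: INC count by 14): {count=28, max=-13}
  after event 4 (t=25: DEC max by 2): {count=28, max=-15}
  after event 5 (t=31: SET total = -6): {count=28, max=-15, total=-6}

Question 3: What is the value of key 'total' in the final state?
Answer: 1

Derivation:
Track key 'total' through all 6 events:
  event 1 (t=3: SET count = 14): total unchanged
  event 2 (t=11: DEC max by 13): total unchanged
  event 3 (t=19: INC count by 14): total unchanged
  event 4 (t=25: DEC max by 2): total unchanged
  event 5 (t=31: SET total = -6): total (absent) -> -6
  event 6 (t=32: INC total by 7): total -6 -> 1
Final: total = 1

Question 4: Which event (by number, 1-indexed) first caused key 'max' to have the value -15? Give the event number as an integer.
Looking for first event where max becomes -15:
  event 2: max = -13
  event 3: max = -13
  event 4: max -13 -> -15  <-- first match

Answer: 4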